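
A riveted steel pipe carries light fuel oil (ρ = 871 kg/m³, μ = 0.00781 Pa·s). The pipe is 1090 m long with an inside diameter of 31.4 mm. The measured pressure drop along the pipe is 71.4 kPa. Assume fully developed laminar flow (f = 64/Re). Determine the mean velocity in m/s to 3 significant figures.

V ≈ 0.258 m/s

For laminar flow, f = 64/Re with Re = ρVD/μ, so Darcy-Weisbach reduces to ΔP = 32μLV/D². Solving for V: V = ΔP·D²/(32μL) = 7.14e+04·(0.0314)²/(32·0.00781·1090) = 0.2584 m/s.
Check: Re = ρVD/μ = 871·0.2584·0.0314/0.00781 = 905 < 2300, so the laminar assumption holds.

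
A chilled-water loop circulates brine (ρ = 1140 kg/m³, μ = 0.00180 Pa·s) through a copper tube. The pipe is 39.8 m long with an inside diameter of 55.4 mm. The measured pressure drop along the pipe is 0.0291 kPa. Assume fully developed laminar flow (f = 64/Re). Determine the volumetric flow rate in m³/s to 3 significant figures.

For laminar flow, f = 64/Re with Re = ρVD/μ, so Darcy-Weisbach reduces to ΔP = 32μLV/D². Solving for V: V = ΔP·D²/(32μL) = 29.1·(0.0554)²/(32·0.0018·39.8) = 0.03896 m/s.
Check: Re = ρVD/μ = 1140·0.03896·0.0554/0.0018 = 1367 < 2300, so the laminar assumption holds.
Q = V·A = 0.03896·(π/4·0.0554²) = 9.391e-05 m³/s = 9.39×10^-5 m³/s.

Q ≈ 9.39×10^-5 m³/s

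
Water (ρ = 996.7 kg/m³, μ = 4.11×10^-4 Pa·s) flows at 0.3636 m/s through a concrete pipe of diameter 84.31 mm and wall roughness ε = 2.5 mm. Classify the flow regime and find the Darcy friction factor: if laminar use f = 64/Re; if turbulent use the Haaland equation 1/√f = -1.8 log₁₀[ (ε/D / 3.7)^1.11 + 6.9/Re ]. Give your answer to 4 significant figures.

f ≈ 0.05743

Re = ρVD/μ = 996.7·0.3636·0.08431/0.000411 = 7.434e+04.
Re > 4000 → turbulent. ε/D = 0.0025/0.08431 = 0.0297; Haaland: 1/√f = -1.8 log₁₀[0.00471 + 9.28e-05] = 4.173, so f = 0.05743.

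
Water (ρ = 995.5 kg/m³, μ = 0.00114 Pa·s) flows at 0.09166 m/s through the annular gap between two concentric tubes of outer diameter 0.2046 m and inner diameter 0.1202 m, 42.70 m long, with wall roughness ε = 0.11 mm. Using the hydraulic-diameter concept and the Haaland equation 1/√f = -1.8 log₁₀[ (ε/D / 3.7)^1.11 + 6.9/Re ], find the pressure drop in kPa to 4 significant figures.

ΔP ≈ 0.07594 kPa

Hydraulic diameter D_h = 4A/P = D_o - D_i = 0.2046 - 0.1202 = 0.0844 m.
Re = ρVD_h/μ = 995.5·0.09166·0.0844/0.00114 = 6756.
ε/D_h = 0.00011/0.0844 = 0.0013; Haaland gives 1/√f = -1.8 log₁₀[0.000147+0.00102] = 5.278, so f = 0.03589.
ΔP = f(L/D_h)(ρV²/2) = 0.03589·42.7/0.0844·4.182 = 75.94 Pa.
ΔP = 0.07594 kPa.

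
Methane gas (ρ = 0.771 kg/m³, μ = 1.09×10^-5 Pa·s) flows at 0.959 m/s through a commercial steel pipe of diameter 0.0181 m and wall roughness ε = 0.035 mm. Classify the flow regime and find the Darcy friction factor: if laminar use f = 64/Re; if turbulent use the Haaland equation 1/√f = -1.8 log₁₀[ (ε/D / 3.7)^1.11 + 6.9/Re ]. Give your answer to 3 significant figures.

Re = ρVD/μ = 0.771·0.959·0.0181/1.09e-05 = 1228.
Re < 2300 → laminar, so f = 64/Re = 0.05213 (roughness is irrelevant in laminar flow).

f ≈ 0.0521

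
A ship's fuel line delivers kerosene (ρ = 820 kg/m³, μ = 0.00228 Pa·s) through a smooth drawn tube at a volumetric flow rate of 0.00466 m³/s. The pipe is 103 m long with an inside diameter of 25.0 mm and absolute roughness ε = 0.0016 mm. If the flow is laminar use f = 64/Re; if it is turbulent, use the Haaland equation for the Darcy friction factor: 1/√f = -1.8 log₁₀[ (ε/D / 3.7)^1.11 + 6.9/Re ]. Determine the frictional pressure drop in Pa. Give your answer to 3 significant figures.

Cross-sectional area A = πD²/4 = π(0.025)²/4 = 0.0004909 m²; mean velocity V = Q/A = 0.00466/0.0004909 = 9.493 m/s.
Reynolds number Re = ρVD/μ = 820 · 9.493 · 0.025 / 0.00228 = 8.536e+04.
Re > 4000 → turbulent. Relative roughness ε/D = 1.6e-06/0.025 = 6.4e-05. Haaland: 1/√f = -1.8 log₁₀[(6.4e-05/3.7)^1.11 + 6.9/8.536e+04] = -1.8 log₁₀[5.18e-06 + 8.08e-05] = 7.318, so f = 0.01867.
Darcy-Weisbach: ΔP = f(L/D)(ρV²/2) = 0.01867·(103/0.025)·(820·9.493²/2) = 0.01867·4120·3.695e+04 = 2.843e+06 Pa.

ΔP ≈ 2.84×10^6 Pa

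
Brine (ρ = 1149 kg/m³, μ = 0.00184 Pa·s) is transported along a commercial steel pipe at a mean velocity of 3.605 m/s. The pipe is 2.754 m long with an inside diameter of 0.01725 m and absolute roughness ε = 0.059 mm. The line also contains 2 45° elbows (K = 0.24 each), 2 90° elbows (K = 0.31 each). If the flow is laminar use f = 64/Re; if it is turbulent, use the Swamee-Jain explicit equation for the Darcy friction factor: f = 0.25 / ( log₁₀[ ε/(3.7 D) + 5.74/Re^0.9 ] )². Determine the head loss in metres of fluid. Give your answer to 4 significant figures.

Reynolds number Re = ρVD/μ = 1149 · 3.605 · 0.01725 / 0.00184 = 3.883e+04.
Re > 4000 → turbulent. Relative roughness ε/D = 5.9e-05/0.01725 = 0.00342. Swamee-Jain: f = 0.25/(log₁₀[0.00342/3.7 + 5.74/3.883e+04^0.9])² = 0.25/(log₁₀[0.000924 + 0.000425])² = 0.25/(-2.87)² = 0.03036.
Total minor-loss coefficient ΣK = 2·0.24 + 2·0.31 = 1.1.
ΔP = [f·L/D + ΣK]·(ρV²/2) = [0.03036·2.754/0.01725 + 1.1]·(1149·3.605²/2) = [4.846 + 1.1]·7466 = 4.44e+04 Pa.
Head loss h_f = ΔP/(ρg) = 4.44e+04/(1149·9.81) = 3.939 m.

h_f ≈ 3.939 m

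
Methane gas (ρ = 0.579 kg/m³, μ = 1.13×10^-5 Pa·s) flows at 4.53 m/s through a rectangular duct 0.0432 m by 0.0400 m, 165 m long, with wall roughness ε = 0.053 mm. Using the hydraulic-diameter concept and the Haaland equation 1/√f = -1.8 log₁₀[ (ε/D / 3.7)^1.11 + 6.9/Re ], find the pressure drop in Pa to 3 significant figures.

Hydraulic diameter D_h = 4A/P = 4·(0.0432·0.04)/(2·(0.0432+0.04)) = 0.006912/0.1664 = 0.04154 m.
Re = ρVD_h/μ = 0.579·4.53·0.04154/1.13e-05 = 9642.
ε/D_h = 5.3e-05/0.04154 = 0.00128; Haaland gives 1/√f = -1.8 log₁₀[0.000143+0.000716] = 5.519, so f = 0.03283.
ΔP = f(L/D_h)(ρV²/2) = 0.03283·165/0.04154·5.941 = 774.8 Pa.

ΔP ≈ 775 Pa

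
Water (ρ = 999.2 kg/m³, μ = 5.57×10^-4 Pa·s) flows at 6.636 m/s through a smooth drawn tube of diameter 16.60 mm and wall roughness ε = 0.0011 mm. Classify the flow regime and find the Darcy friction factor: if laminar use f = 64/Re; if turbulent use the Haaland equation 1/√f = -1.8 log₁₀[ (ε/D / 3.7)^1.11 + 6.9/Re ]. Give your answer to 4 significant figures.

Re = ρVD/μ = 999.2·6.636·0.0166/0.000557 = 1.976e+05.
Re > 4000 → turbulent. ε/D = 1.1e-06/0.0166 = 6.63e-05; Haaland: 1/√f = -1.8 log₁₀[5.38e-06 + 3.49e-05] = 7.91, so f = 0.01598.

f ≈ 0.01598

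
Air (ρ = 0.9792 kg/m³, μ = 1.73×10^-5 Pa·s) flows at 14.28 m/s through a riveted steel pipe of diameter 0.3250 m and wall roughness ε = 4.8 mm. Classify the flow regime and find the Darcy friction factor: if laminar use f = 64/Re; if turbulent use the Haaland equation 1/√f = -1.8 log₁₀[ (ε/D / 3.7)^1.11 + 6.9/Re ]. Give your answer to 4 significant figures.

Re = ρVD/μ = 0.9792·14.28·0.325/1.73e-05 = 2.627e+05.
Re > 4000 → turbulent. ε/D = 0.0048/0.325 = 0.0148; Haaland: 1/√f = -1.8 log₁₀[0.00217 + 2.63e-05] = 4.784, so f = 0.0437.

f ≈ 0.04370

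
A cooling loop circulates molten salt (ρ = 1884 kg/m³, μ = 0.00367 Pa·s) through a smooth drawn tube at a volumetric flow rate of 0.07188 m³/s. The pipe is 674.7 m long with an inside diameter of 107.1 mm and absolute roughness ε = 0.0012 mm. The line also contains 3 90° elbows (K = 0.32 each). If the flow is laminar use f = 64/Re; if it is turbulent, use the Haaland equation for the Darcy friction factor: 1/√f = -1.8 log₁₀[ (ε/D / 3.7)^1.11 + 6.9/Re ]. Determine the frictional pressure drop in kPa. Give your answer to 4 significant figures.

Cross-sectional area A = πD²/4 = π(0.1071)²/4 = 0.009009 m²; mean velocity V = Q/A = 0.07188/0.009009 = 7.979 m/s.
Reynolds number Re = ρVD/μ = 1884 · 7.979 · 0.1071 / 0.00367 = 4.387e+05.
Re > 4000 → turbulent. Relative roughness ε/D = 1.2e-06/0.1071 = 1.12e-05. Haaland: 1/√f = -1.8 log₁₀[(1.12e-05/3.7)^1.11 + 6.9/4.387e+05] = -1.8 log₁₀[7.48e-07 + 1.57e-05] = 8.61, so f = 0.01349.
Total minor-loss coefficient ΣK = 3·0.32 = 0.96.
ΔP = [f·L/D + ΣK]·(ρV²/2) = [0.01349·674.7/0.1071 + 0.96]·(1884·7.979²/2) = [84.99 + 0.96]·5.997e+04 = 5.154e+06 Pa.
ΔP = 5.154e+06 Pa = 5154 kPa.

ΔP ≈ 5154 kPa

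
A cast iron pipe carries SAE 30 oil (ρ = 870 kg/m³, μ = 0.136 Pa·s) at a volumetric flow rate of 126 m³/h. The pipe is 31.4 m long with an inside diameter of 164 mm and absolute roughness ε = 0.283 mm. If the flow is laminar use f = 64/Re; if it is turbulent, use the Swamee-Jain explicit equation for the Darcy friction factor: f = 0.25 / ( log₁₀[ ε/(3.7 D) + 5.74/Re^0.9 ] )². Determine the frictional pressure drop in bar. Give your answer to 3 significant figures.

Q = 126 m³/h = 126/3600 = 0.035 m³/s.
Cross-sectional area A = πD²/4 = π(0.164)²/4 = 0.02112 m²; mean velocity V = Q/A = 0.035/0.02112 = 1.657 m/s.
Reynolds number Re = ρVD/μ = 870 · 1.657 · 0.164 / 0.136 = 1738.
Re < 2300 → laminar flow, so f = 64/Re = 64/1738 = 0.03682 (the turbulent correlation is not needed).
Darcy-Weisbach: ΔP = f(L/D)(ρV²/2) = 0.03682·(31.4/0.164)·(870·1.657²/2) = 0.03682·191.5·1194 = 8418 Pa.
ΔP = 8418 Pa = 0.0842 bar.

ΔP ≈ 0.0842 bar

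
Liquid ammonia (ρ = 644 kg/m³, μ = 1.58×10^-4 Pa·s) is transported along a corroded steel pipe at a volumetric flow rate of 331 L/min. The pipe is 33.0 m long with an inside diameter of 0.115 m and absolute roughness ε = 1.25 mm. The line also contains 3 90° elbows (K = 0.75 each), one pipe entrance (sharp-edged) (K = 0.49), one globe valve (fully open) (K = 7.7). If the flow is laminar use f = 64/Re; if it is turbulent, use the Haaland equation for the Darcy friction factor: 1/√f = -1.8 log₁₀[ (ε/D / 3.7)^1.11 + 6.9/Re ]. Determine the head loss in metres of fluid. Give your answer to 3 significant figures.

Q = 331 L/min = 331/60000 = 0.005517 m³/s.
Cross-sectional area A = πD²/4 = π(0.115)²/4 = 0.01039 m²; mean velocity V = Q/A = 0.005517/0.01039 = 0.5311 m/s.
Reynolds number Re = ρVD/μ = 644 · 0.5311 · 0.115 / 0.000158 = 2.49e+05.
Re > 4000 → turbulent. Relative roughness ε/D = 0.00125/0.115 = 0.0109. Haaland: 1/√f = -1.8 log₁₀[(0.0109/3.7)^1.11 + 6.9/2.49e+05] = -1.8 log₁₀[0.00155 + 2.77e-05] = 5.045, so f = 0.03929.
Total minor-loss coefficient ΣK = 3·0.75 + 1·0.49 + 1·7.7 = 10.4.
ΔP = [f·L/D + ΣK]·(ρV²/2) = [0.03929·33/0.115 + 10.4]·(644·0.5311²/2) = [11.27 + 10.4]·90.83 = 1972 Pa.
Head loss h_f = ΔP/(ρg) = 1972/(644·9.81) = 0.312 m.

h_f ≈ 0.312 m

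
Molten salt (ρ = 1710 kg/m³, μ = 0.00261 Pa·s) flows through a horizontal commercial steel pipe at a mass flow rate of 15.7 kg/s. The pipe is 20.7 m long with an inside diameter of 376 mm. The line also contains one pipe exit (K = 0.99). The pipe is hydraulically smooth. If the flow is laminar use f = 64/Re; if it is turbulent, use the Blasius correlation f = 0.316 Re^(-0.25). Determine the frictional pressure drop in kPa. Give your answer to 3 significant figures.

A = πD²/4 = π(0.376)²/4 = 0.111 m²; mean velocity V = ṁ/(ρA) = 15.7/(1710 · 0.111) = 0.08269 m/s.
Reynolds number Re = ρVD/μ = 1710 · 0.08269 · 0.376 / 0.00261 = 2.037e+04.
Re > 4000 → turbulent. Smooth-pipe (Blasius): f = 0.316 Re^(-0.25) = 0.316/(2.037e+04)^0.25 = 0.02645.
Total minor-loss coefficient ΣK = 1·0.99 = 0.99.
ΔP = [f·L/D + ΣK]·(ρV²/2) = [0.02645·20.7/0.376 + 0.99]·(1710·0.08269²/2) = [1.456 + 0.99]·5.846 = 14.3 Pa.
ΔP = 14.3 Pa = 0.0143 kPa.

ΔP ≈ 0.0143 kPa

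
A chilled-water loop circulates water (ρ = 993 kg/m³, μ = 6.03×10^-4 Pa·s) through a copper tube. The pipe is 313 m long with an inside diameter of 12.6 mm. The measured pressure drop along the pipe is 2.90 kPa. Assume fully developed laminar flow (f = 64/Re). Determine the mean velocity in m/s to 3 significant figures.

V ≈ 0.0762 m/s

For laminar flow, f = 64/Re with Re = ρVD/μ, so Darcy-Weisbach reduces to ΔP = 32μLV/D². Solving for V: V = ΔP·D²/(32μL) = 2900·(0.0126)²/(32·0.000603·313) = 0.07623 m/s.
Check: Re = ρVD/μ = 993·0.07623·0.0126/0.000603 = 1582 < 2300, so the laminar assumption holds.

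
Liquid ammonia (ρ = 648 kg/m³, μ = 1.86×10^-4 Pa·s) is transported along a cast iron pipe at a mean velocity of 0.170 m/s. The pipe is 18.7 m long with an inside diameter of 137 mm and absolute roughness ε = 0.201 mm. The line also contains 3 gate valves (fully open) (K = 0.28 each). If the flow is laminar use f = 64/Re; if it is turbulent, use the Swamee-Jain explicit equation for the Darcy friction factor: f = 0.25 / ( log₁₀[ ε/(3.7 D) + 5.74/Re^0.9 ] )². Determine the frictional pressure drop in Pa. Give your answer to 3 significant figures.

ΔP ≈ 38.9 Pa

Reynolds number Re = ρVD/μ = 648 · 0.17 · 0.137 / 0.000186 = 8.114e+04.
Re > 4000 → turbulent. Relative roughness ε/D = 0.000201/0.137 = 0.00147. Swamee-Jain: f = 0.25/(log₁₀[0.00147/3.7 + 5.74/8.114e+04^0.9])² = 0.25/(log₁₀[0.000397 + 0.000219])² = 0.25/(-3.211)² = 0.02425.
Total minor-loss coefficient ΣK = 3·0.28 = 0.84.
ΔP = [f·L/D + ΣK]·(ρV²/2) = [0.02425·18.7/0.137 + 0.84]·(648·0.17²/2) = [3.31 + 0.84]·9.364 = 38.86 Pa.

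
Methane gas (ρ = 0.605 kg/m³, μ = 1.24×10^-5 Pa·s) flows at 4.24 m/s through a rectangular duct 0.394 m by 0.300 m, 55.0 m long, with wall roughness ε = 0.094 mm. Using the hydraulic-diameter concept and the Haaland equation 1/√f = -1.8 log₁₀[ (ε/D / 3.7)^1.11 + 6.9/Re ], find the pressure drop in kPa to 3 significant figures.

ΔP ≈ 0.0178 kPa

Hydraulic diameter D_h = 4A/P = 4·(0.394·0.3)/(2·(0.394+0.3)) = 0.4728/1.388 = 0.3406 m.
Re = ρVD_h/μ = 0.605·4.24·0.3406/1.24e-05 = 7.047e+04.
ε/D_h = 9.4e-05/0.3406 = 0.000276; Haaland gives 1/√f = -1.8 log₁₀[2.62e-05+9.79e-05] = 7.031, so f = 0.02023.
ΔP = f(L/D_h)(ρV²/2) = 0.02023·55/0.3406·5.438 = 17.76 Pa.
ΔP = 0.0178 kPa.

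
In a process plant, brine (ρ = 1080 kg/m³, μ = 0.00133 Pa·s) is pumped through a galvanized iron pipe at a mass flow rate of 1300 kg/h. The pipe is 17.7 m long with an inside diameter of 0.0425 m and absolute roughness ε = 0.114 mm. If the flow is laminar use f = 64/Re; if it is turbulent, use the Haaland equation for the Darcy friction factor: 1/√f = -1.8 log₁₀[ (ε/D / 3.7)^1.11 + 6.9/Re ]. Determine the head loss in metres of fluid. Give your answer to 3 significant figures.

h_f ≈ 0.0424 m

ṁ = 1300 kg/h = 1300/3600 = 0.3611 kg/s.
A = πD²/4 = π(0.0425)²/4 = 0.001419 m²; mean velocity V = ṁ/(ρA) = 0.3611/(1080 · 0.001419) = 0.2357 m/s.
Reynolds number Re = ρVD/μ = 1080 · 0.2357 · 0.0425 / 0.00133 = 8134.
Re > 4000 → turbulent. Relative roughness ε/D = 0.000114/0.0425 = 0.00268. Haaland: 1/√f = -1.8 log₁₀[(0.00268/3.7)^1.11 + 6.9/8134] = -1.8 log₁₀[0.000327 + 0.000848] = 5.274, so f = 0.03596.
Darcy-Weisbach: ΔP = f(L/D)(ρV²/2) = 0.03596·(17.7/0.0425)·(1080·0.2357²/2) = 0.03596·416.5·30 = 449.2 Pa.
Head loss h_f = ΔP/(ρg) = 449.2/(1080·9.81) = 0.0424 m.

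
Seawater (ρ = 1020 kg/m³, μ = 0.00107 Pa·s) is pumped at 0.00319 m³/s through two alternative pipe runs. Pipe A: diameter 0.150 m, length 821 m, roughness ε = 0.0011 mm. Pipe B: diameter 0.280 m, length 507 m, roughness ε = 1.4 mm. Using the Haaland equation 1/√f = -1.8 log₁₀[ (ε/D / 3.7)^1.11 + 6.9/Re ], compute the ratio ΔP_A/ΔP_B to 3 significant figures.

Pipe A: V = Q/A = 0.00319/0.01767 = 0.1805 m/s; Re = 2.581e+04; ε/D = 7.33e-06; Haaland → f = 0.02419; ΔP_A = f(L/D)(ρV²/2) = 2200 Pa.
Pipe B: V = Q/A = 0.00319/0.06158 = 0.05181 m/s; Re = 1.383e+04; ε/D = 0.005; Haaland → f = 0.03575; ΔP_B = f(L/D)(ρV²/2) = 88.6 Pa.
ΔP_A/ΔP_B = 2200/88.6 = 24.8.

ΔP_A/ΔP_B ≈ 24.8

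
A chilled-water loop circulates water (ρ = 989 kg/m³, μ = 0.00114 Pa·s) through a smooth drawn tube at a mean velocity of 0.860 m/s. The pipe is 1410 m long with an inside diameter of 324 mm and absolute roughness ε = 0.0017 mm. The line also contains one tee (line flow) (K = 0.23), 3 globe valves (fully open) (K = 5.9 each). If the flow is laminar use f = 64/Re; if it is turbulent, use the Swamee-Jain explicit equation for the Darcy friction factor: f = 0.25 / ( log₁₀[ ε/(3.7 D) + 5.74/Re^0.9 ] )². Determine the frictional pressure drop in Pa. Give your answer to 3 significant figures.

Reynolds number Re = ρVD/μ = 989 · 0.86 · 0.324 / 0.00114 = 2.417e+05.
Re > 4000 → turbulent. Relative roughness ε/D = 1.7e-06/0.324 = 5.25e-06. Swamee-Jain: f = 0.25/(log₁₀[5.25e-06/3.7 + 5.74/2.417e+05^0.9])² = 0.25/(log₁₀[1.42e-06 + 8.2e-05])² = 0.25/(-4.079)² = 0.01503.
Total minor-loss coefficient ΣK = 1·0.23 + 3·5.9 = 17.9.
ΔP = [f·L/D + ΣK]·(ρV²/2) = [0.01503·1410/0.324 + 17.9]·(989·0.86²/2) = [65.4 + 17.9]·365.7 = 3.048e+04 Pa.

ΔP ≈ 30500 Pa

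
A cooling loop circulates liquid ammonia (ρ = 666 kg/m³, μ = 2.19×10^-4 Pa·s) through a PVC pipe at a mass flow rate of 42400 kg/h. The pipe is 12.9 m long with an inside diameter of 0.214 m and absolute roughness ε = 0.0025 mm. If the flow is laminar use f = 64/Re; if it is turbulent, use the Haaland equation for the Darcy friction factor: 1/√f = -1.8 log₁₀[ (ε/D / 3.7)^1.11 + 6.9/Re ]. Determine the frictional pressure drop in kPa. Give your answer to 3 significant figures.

ΔP ≈ 0.0692 kPa

ṁ = 42400 kg/h = 42400/3600 = 11.78 kg/s.
A = πD²/4 = π(0.214)²/4 = 0.03597 m²; mean velocity V = ṁ/(ρA) = 11.78/(666 · 0.03597) = 0.4917 m/s.
Reynolds number Re = ρVD/μ = 666 · 0.4917 · 0.214 / 0.000219 = 3.2e+05.
Re > 4000 → turbulent. Relative roughness ε/D = 2.5e-06/0.214 = 1.17e-05. Haaland: 1/√f = -1.8 log₁₀[(1.17e-05/3.7)^1.11 + 6.9/3.2e+05] = -1.8 log₁₀[7.84e-07 + 2.16e-05] = 8.371, so f = 0.01427.
Darcy-Weisbach: ΔP = f(L/D)(ρV²/2) = 0.01427·(12.9/0.214)·(666·0.4917²/2) = 0.01427·60.28·80.5 = 69.24 Pa.
ΔP = 69.24 Pa = 0.0692 kPa.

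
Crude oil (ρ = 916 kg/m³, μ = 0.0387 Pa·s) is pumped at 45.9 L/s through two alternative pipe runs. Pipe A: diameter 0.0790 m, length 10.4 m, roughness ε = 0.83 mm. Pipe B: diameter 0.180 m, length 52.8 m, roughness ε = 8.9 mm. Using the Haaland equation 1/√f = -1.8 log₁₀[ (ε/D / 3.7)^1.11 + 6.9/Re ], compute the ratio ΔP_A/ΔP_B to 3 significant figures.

ΔP_A/ΔP_B ≈ 6.75

Pipe A: V = Q/A = 0.0459/0.004902 = 9.364 m/s; Re = 1.751e+04; ε/D = 0.0105; Haaland → f = 0.04157; ΔP_A = f(L/D)(ρV²/2) = 2.198e+05 Pa.
Pipe B: V = Q/A = 0.0459/0.02545 = 1.804 m/s; Re = 7685; ε/D = 0.0494; Haaland → f = 0.07448; ΔP_B = f(L/D)(ρV²/2) = 3.255e+04 Pa.
ΔP_A/ΔP_B = 2.198e+05/3.255e+04 = 6.75.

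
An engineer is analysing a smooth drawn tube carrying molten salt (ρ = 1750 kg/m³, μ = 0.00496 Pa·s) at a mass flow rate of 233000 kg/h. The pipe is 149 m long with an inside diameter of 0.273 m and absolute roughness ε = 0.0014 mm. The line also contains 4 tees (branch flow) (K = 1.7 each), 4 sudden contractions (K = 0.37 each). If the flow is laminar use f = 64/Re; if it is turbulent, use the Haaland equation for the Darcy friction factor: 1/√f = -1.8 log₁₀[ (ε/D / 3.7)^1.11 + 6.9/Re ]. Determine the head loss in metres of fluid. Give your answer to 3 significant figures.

ṁ = 233000 kg/h = 233000/3600 = 64.72 kg/s.
A = πD²/4 = π(0.273)²/4 = 0.05853 m²; mean velocity V = ṁ/(ρA) = 64.72/(1750 · 0.05853) = 0.6318 m/s.
Reynolds number Re = ρVD/μ = 1750 · 0.6318 · 0.273 / 0.00496 = 6.086e+04.
Re > 4000 → turbulent. Relative roughness ε/D = 1.4e-06/0.273 = 5.13e-06. Haaland: 1/√f = -1.8 log₁₀[(5.13e-06/3.7)^1.11 + 6.9/6.086e+04] = -1.8 log₁₀[3.14e-07 + 0.000113] = 7.1, so f = 0.01984.
Total minor-loss coefficient ΣK = 4·1.7 + 4·0.37 = 8.28.
ΔP = [f·L/D + ΣK]·(ρV²/2) = [0.01984·149/0.273 + 8.28]·(1750·0.6318²/2) = [10.83 + 8.28]·349.3 = 6675 Pa.
Head loss h_f = ΔP/(ρg) = 6675/(1750·9.81) = 0.389 m.

h_f ≈ 0.389 m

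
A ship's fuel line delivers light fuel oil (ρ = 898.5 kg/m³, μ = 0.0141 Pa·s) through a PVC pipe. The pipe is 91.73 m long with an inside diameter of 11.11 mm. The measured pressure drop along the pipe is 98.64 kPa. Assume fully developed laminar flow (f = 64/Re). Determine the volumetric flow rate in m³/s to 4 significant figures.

Q ≈ 2.852×10^-5 m³/s

For laminar flow, f = 64/Re with Re = ρVD/μ, so Darcy-Weisbach reduces to ΔP = 32μLV/D². Solving for V: V = ΔP·D²/(32μL) = 9.864e+04·(0.01111)²/(32·0.0141·91.73) = 0.2942 m/s.
Check: Re = ρVD/μ = 898.5·0.2942·0.01111/0.0141 = 208.3 < 2300, so the laminar assumption holds.
Q = V·A = 0.2942·(π/4·0.01111²) = 2.852e-05 m³/s = 2.852×10^-5 m³/s.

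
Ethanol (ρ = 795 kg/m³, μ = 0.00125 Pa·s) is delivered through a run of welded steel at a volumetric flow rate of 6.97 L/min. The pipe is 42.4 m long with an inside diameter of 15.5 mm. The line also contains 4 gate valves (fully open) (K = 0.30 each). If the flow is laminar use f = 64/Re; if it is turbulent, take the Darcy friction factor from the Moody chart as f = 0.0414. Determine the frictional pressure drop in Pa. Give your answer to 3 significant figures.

ΔP ≈ 17200 Pa

Q = 6.97 L/min = 6.97/60000 = 0.0001162 m³/s.
Cross-sectional area A = πD²/4 = π(0.0155)²/4 = 0.0001887 m²; mean velocity V = Q/A = 0.0001162/0.0001887 = 0.6156 m/s.
Reynolds number Re = ρVD/μ = 795 · 0.6156 · 0.0155 / 0.00125 = 6069.
Re > 4000 → turbulent; use the Moody-chart value f = 0.0414.
Total minor-loss coefficient ΣK = 4·0.3 = 1.2.
ΔP = [f·L/D + ΣK]·(ρV²/2) = [0.0414·42.4/0.0155 + 1.2]·(795·0.6156²/2) = [113.2 + 1.2]·150.7 = 1.724e+04 Pa.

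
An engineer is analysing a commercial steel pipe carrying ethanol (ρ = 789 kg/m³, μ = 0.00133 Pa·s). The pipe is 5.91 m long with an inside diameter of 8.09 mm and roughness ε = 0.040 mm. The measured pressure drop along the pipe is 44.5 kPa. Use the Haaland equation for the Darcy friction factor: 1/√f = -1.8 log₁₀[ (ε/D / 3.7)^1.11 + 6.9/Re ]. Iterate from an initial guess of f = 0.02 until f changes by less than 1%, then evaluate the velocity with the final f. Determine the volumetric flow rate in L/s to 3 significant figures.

Q ≈ 0.104 L/s

Rearranging Darcy-Weisbach: V = √(2·ΔP·D/(f·L·ρ)). With ε/D = 4e-05/0.00809 = 0.00494, iterate starting from f = 0.02:
  f = 0.02 → V = √(2·4.45e+04·0.00809/(0.02·5.91·789)) = 2.779 m/s; Re = ρVD/μ = 1.334e+04; f → 0.03584
  f = 0.03584 → V = 2.076 m/s; Re = 9961; f → 0.03738
  f = 0.03738 → V = 2.032 m/s; Re = 9754; f → 0.0375
Converged (Δf/f < 1%). With the final f = 0.0375: V = √(2·4.45e+04·0.00809/(0.0375·5.91·789)) = 2.029 m/s.
Q = V·A = 2.029·(π/4·0.00809²) = 0.0001043 m³/s = 0.104 L/s.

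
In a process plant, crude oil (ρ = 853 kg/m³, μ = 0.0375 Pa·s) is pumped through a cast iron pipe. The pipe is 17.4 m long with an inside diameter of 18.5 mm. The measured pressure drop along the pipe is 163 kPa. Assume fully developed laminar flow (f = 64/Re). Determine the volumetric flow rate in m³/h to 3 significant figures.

Q ≈ 2.59 m³/h

For laminar flow, f = 64/Re with Re = ρVD/μ, so Darcy-Weisbach reduces to ΔP = 32μLV/D². Solving for V: V = ΔP·D²/(32μL) = 1.63e+05·(0.0185)²/(32·0.0375·17.4) = 2.672 m/s.
Check: Re = ρVD/μ = 853·2.672·0.0185/0.0375 = 1124 < 2300, so the laminar assumption holds.
Q = V·A = 2.672·(π/4·0.0185²) = 0.0007182 m³/s = 2.59 m³/h.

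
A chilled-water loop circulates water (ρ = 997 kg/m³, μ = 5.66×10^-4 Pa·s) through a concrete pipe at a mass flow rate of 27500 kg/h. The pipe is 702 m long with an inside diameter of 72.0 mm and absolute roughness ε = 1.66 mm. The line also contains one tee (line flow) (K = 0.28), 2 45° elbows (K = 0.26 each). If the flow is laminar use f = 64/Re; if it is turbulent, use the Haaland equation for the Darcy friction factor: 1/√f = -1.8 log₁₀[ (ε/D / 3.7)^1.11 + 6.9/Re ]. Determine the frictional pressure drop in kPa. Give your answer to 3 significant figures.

ṁ = 27500 kg/h = 27500/3600 = 7.639 kg/s.
A = πD²/4 = π(0.072)²/4 = 0.004072 m²; mean velocity V = ṁ/(ρA) = 7.639/(997 · 0.004072) = 1.882 m/s.
Reynolds number Re = ρVD/μ = 997 · 1.882 · 0.072 / 0.000566 = 2.387e+05.
Re > 4000 → turbulent. Relative roughness ε/D = 0.00166/0.072 = 0.0231. Haaland: 1/√f = -1.8 log₁₀[(0.0231/3.7)^1.11 + 6.9/2.387e+05] = -1.8 log₁₀[0.00356 + 2.89e-05] = 4.4, so f = 0.05165.
Total minor-loss coefficient ΣK = 1·0.28 + 2·0.26 = 0.8.
ΔP = [f·L/D + ΣK]·(ρV²/2) = [0.05165·702/0.072 + 0.8]·(997·1.882²/2) = [503.6 + 0.8]·1765 = 8.904e+05 Pa.
ΔP = 8.904e+05 Pa = 890 kPa.

ΔP ≈ 890 kPa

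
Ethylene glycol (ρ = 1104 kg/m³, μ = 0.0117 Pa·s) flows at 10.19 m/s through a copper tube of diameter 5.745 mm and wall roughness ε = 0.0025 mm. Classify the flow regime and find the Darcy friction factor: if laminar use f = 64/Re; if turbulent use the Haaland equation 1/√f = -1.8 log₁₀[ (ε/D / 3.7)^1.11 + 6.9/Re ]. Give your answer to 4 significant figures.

Re = ρVD/μ = 1104·10.19·0.005745/0.0117 = 5524.
Re > 4000 → turbulent. ε/D = 2.5e-06/0.005745 = 0.000435; Haaland: 1/√f = -1.8 log₁₀[4.35e-05 + 0.00125] = 5.199, so f = 0.03699.

f ≈ 0.03699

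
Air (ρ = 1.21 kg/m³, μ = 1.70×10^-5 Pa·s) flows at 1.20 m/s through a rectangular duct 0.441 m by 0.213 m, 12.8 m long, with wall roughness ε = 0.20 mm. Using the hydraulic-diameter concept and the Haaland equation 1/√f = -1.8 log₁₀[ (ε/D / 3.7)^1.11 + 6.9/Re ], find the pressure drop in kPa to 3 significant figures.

ΔP ≈ 0.00101 kPa

Hydraulic diameter D_h = 4A/P = 4·(0.441·0.213)/(2·(0.441+0.213)) = 0.3757/1.308 = 0.2873 m.
Re = ρVD_h/μ = 1.21·1.2·0.2873/1.7e-05 = 2.454e+04.
ε/D_h = 0.0002/0.2873 = 0.000696; Haaland gives 1/√f = -1.8 log₁₀[7.32e-05+0.000281] = 6.211, so f = 0.02592.
ΔP = f(L/D_h)(ρV²/2) = 0.02592·12.8/0.2873·0.8712 = 1.006 Pa.
ΔP = 0.00101 kPa.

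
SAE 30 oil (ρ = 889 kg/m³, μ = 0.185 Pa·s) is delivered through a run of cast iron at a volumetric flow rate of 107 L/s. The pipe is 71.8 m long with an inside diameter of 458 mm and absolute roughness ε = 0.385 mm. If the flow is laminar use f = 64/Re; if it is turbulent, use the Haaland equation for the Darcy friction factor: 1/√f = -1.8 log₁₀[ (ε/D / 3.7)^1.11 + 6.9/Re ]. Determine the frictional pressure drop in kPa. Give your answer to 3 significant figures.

ΔP ≈ 1.32 kPa

Q = 107 L/s = 107/1000 = 0.107 m³/s.
Cross-sectional area A = πD²/4 = π(0.458)²/4 = 0.1647 m²; mean velocity V = Q/A = 0.107/0.1647 = 0.6495 m/s.
Reynolds number Re = ρVD/μ = 889 · 0.6495 · 0.458 / 0.185 = 1429.
Re < 2300 → laminar flow, so f = 64/Re = 64/1429 = 0.04477 (the turbulent correlation is not needed).
Darcy-Weisbach: ΔP = f(L/D)(ρV²/2) = 0.04477·(71.8/0.458)·(889·0.6495²/2) = 0.04477·156.8·187.5 = 1316 Pa.
ΔP = 1316 Pa = 1.32 kPa.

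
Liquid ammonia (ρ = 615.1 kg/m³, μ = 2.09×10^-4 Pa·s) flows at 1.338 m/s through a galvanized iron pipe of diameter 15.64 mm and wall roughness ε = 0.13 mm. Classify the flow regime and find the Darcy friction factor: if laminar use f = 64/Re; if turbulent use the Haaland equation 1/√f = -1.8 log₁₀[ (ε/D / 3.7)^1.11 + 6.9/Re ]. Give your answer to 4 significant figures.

Re = ρVD/μ = 615.1·1.338·0.01564/0.000209 = 6.159e+04.
Re > 4000 → turbulent. ε/D = 0.00013/0.01564 = 0.00831; Haaland: 1/√f = -1.8 log₁₀[0.00115 + 0.000112] = 5.219, so f = 0.03671.

f ≈ 0.03671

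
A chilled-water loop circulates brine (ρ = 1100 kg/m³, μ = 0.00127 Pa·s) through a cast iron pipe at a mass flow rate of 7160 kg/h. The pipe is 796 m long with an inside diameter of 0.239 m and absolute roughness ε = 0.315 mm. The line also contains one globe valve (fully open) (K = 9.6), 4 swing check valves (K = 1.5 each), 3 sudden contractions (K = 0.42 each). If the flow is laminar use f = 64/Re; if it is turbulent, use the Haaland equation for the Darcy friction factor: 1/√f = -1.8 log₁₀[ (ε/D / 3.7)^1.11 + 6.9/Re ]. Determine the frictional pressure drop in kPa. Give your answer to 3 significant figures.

ΔP ≈ 0.116 kPa

ṁ = 7160 kg/h = 7160/3600 = 1.989 kg/s.
A = πD²/4 = π(0.239)²/4 = 0.04486 m²; mean velocity V = ṁ/(ρA) = 1.989/(1100 · 0.04486) = 0.0403 m/s.
Reynolds number Re = ρVD/μ = 1100 · 0.0403 · 0.239 / 0.00127 = 8343.
Re > 4000 → turbulent. Relative roughness ε/D = 0.000315/0.239 = 0.00132. Haaland: 1/√f = -1.8 log₁₀[(0.00132/3.7)^1.11 + 6.9/8343] = -1.8 log₁₀[0.000149 + 0.000827] = 5.419, so f = 0.03405.
Total minor-loss coefficient ΣK = 1·9.6 + 4·1.5 + 3·0.42 = 16.9.
ΔP = [f·L/D + ΣK]·(ρV²/2) = [0.03405·796/0.239 + 16.9]·(1100·0.0403²/2) = [113.4 + 16.9]·0.8934 = 116.4 Pa.
ΔP = 116.4 Pa = 0.116 kPa.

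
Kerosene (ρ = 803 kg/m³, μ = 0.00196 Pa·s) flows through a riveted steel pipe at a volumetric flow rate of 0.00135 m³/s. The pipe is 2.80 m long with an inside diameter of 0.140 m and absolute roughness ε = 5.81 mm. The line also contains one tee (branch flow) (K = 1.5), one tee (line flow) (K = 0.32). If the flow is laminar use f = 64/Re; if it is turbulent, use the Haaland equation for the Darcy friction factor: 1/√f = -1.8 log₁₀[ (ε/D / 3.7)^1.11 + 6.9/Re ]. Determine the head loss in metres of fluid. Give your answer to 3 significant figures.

h_f ≈ 0.00127 m

Cross-sectional area A = πD²/4 = π(0.14)²/4 = 0.01539 m²; mean velocity V = Q/A = 0.00135/0.01539 = 0.0877 m/s.
Reynolds number Re = ρVD/μ = 803 · 0.0877 · 0.14 / 0.00196 = 5030.
Re > 4000 → turbulent. Relative roughness ε/D = 0.00581/0.14 = 0.0415. Haaland: 1/√f = -1.8 log₁₀[(0.0415/3.7)^1.11 + 6.9/5030] = -1.8 log₁₀[0.00684 + 0.00137] = 3.754, so f = 0.07097.
Total minor-loss coefficient ΣK = 1·1.5 + 1·0.32 = 1.82.
ΔP = [f·L/D + ΣK]·(ρV²/2) = [0.07097·2.8/0.14 + 1.82]·(803·0.0877²/2) = [1.419 + 1.82]·3.088 = 10 Pa.
Head loss h_f = ΔP/(ρg) = 10/(803·9.81) = 0.00127 m.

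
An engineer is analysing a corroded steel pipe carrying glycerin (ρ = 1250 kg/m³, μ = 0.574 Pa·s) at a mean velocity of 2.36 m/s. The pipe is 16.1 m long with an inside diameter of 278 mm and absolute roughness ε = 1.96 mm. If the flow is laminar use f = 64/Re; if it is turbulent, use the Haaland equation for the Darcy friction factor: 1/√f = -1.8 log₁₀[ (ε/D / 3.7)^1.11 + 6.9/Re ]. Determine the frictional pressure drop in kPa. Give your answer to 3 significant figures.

ΔP ≈ 9.03 kPa

Reynolds number Re = ρVD/μ = 1250 · 2.36 · 0.278 / 0.574 = 1429.
Re < 2300 → laminar flow, so f = 64/Re = 64/1429 = 0.04479 (the turbulent correlation is not needed).
Darcy-Weisbach: ΔP = f(L/D)(ρV²/2) = 0.04479·(16.1/0.278)·(1250·2.36²/2) = 0.04479·57.91·3481 = 9030 Pa.
ΔP = 9030 Pa = 9.03 kPa.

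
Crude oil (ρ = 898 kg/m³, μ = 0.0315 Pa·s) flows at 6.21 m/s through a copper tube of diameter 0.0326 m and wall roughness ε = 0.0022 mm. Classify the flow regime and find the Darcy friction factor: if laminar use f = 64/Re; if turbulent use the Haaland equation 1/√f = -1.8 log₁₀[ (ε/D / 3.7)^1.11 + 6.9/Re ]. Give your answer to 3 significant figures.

Re = ρVD/μ = 898·6.21·0.0326/0.0315 = 5771.
Re > 4000 → turbulent. ε/D = 2.2e-06/0.0326 = 6.75e-05; Haaland: 1/√f = -1.8 log₁₀[5.49e-06 + 0.0012] = 5.257, so f = 0.03619.

f ≈ 0.0362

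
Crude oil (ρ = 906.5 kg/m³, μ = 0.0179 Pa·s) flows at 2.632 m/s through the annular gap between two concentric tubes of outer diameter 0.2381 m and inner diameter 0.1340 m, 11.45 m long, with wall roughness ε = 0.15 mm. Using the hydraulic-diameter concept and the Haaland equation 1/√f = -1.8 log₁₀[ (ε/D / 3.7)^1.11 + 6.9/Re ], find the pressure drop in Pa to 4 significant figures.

ΔP ≈ 10540 Pa

Hydraulic diameter D_h = 4A/P = D_o - D_i = 0.2381 - 0.134 = 0.1041 m.
Re = ρVD_h/μ = 906.5·2.632·0.1041/0.0179 = 1.388e+04.
ε/D_h = 0.00015/0.1041 = 0.00144; Haaland gives 1/√f = -1.8 log₁₀[0.000164+0.000497] = 5.723, so f = 0.03053.
ΔP = f(L/D_h)(ρV²/2) = 0.03053·11.45/0.1041·3140 = 1.054e+04 Pa.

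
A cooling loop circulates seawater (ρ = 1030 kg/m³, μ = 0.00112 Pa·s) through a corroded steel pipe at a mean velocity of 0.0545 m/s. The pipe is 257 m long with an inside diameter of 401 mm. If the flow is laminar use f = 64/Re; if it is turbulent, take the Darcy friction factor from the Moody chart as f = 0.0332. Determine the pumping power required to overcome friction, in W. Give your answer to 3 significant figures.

Reynolds number Re = ρVD/μ = 1030 · 0.0545 · 0.401 / 0.00112 = 2.01e+04.
Re > 4000 → turbulent; use the Moody-chart value f = 0.0332.
Darcy-Weisbach: ΔP = f(L/D)(ρV²/2) = 0.0332·(257/0.401)·(1030·0.0545²/2) = 0.0332·640.9·1.53 = 32.55 Pa.
Q = V·A = 0.0545·0.1263 = 0.006883 m³/s.
Pumping power P = QΔP = 0.006883·32.55 = 0.2240 W = 0.224 W.

P ≈ 0.224 W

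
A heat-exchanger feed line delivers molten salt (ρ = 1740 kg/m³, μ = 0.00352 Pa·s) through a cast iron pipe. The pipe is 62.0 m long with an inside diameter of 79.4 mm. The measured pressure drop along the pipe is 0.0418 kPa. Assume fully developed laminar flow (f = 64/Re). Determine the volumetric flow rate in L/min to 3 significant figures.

Q ≈ 11.2 L/min

For laminar flow, f = 64/Re with Re = ρVD/μ, so Darcy-Weisbach reduces to ΔP = 32μLV/D². Solving for V: V = ΔP·D²/(32μL) = 41.8·(0.0794)²/(32·0.00352·62) = 0.03773 m/s.
Check: Re = ρVD/μ = 1740·0.03773·0.0794/0.00352 = 1481 < 2300, so the laminar assumption holds.
Q = V·A = 0.03773·(π/4·0.0794²) = 0.0001868 m³/s = 11.2 L/min.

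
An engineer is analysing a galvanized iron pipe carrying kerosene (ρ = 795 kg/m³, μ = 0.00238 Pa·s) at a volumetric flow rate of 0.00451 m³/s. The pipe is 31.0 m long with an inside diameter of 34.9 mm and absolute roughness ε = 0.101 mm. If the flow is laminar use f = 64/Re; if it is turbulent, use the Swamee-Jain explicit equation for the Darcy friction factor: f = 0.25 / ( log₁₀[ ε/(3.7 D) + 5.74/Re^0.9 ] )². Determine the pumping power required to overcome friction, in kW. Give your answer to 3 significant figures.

P ≈ 1.01 kW

Cross-sectional area A = πD²/4 = π(0.0349)²/4 = 0.0009566 m²; mean velocity V = Q/A = 0.00451/0.0009566 = 4.715 m/s.
Reynolds number Re = ρVD/μ = 795 · 4.715 · 0.0349 / 0.00238 = 5.496e+04.
Re > 4000 → turbulent. Relative roughness ε/D = 0.000101/0.0349 = 0.00289. Swamee-Jain: f = 0.25/(log₁₀[0.00289/3.7 + 5.74/5.496e+04^0.9])² = 0.25/(log₁₀[0.000782 + 0.000311])² = 0.25/(-2.961)² = 0.02851.
Darcy-Weisbach: ΔP = f(L/D)(ρV²/2) = 0.02851·(31/0.0349)·(795·4.715²/2) = 0.02851·888.3·8835 = 2.237e+05 Pa.
Pumping power P = QΔP = 0.00451·2.237e+05 = 1009 W = 1.01 kW.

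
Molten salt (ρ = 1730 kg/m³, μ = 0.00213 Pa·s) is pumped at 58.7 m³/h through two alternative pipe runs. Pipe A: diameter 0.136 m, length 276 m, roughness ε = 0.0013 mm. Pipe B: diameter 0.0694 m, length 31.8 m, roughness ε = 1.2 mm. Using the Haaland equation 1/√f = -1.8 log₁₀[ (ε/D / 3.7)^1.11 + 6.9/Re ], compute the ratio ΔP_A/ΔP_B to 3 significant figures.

Pipe A: V = Q/A = 0.01631/0.01453 = 1.122 m/s; Re = 1.24e+05; ε/D = 9.56e-06; Haaland → f = 0.01709; ΔP_A = f(L/D)(ρV²/2) = 3.78e+04 Pa.
Pipe B: V = Q/A = 0.01631/0.003783 = 4.31 m/s; Re = 2.43e+05; ε/D = 0.0173; Haaland → f = 0.0463; ΔP_B = f(L/D)(ρV²/2) = 3.409e+05 Pa.
ΔP_A/ΔP_B = 3.78e+04/3.409e+05 = 0.111.

ΔP_A/ΔP_B ≈ 0.111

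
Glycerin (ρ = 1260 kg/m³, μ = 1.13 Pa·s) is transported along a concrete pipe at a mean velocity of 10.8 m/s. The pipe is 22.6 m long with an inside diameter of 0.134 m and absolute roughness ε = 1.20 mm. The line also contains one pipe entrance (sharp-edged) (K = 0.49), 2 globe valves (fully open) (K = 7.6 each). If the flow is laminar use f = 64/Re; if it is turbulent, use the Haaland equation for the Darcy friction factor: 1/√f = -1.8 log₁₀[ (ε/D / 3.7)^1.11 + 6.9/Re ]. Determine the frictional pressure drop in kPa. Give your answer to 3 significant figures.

Reynolds number Re = ρVD/μ = 1260 · 10.8 · 0.134 / 1.13 = 1614.
Re < 2300 → laminar flow, so f = 64/Re = 64/1614 = 0.03966 (the turbulent correlation is not needed).
Total minor-loss coefficient ΣK = 1·0.49 + 2·7.6 = 15.7.
ΔP = [f·L/D + ΣK]·(ρV²/2) = [0.03966·22.6/0.134 + 15.7]·(1260·10.8²/2) = [6.689 + 15.7]·7.348e+04 = 1.644e+06 Pa.
ΔP = 1.644e+06 Pa = 1640 kPa.

ΔP ≈ 1640 kPa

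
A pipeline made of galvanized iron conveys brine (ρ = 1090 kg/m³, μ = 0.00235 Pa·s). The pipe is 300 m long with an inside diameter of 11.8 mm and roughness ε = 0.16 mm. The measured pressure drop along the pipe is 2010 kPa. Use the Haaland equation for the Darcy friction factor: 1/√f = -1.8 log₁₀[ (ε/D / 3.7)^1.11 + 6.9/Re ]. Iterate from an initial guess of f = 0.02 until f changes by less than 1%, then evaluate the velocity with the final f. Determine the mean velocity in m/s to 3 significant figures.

V ≈ 1.76 m/s

Rearranging Darcy-Weisbach: V = √(2·ΔP·D/(f·L·ρ)). With ε/D = 0.00016/0.0118 = 0.0136, iterate starting from f = 0.02:
  f = 0.02 → V = √(2·2.01e+06·0.0118/(0.02·300·1090)) = 2.693 m/s; Re = ρVD/μ = 1.474e+04; f → 0.04525
  f = 0.04525 → V = 1.79 m/s; Re = 9800; f → 0.04667
  f = 0.04667 → V = 1.763 m/s; Re = 9649; f → 0.04673
Converged (Δf/f < 1%). With the final f = 0.04673: V = √(2·2.01e+06·0.0118/(0.04673·300·1090)) = 1.762 m/s.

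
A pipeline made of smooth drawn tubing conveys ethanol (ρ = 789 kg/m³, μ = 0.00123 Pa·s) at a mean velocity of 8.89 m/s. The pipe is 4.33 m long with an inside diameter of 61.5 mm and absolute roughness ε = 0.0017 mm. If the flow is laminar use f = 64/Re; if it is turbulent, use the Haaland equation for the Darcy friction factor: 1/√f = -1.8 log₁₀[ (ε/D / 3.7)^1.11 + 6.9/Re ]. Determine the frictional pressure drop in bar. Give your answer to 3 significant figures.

Reynolds number Re = ρVD/μ = 789 · 8.89 · 0.0615 / 0.00123 = 3.507e+05.
Re > 4000 → turbulent. Relative roughness ε/D = 1.7e-06/0.0615 = 2.76e-05. Haaland: 1/√f = -1.8 log₁₀[(2.76e-05/3.7)^1.11 + 6.9/3.507e+05] = -1.8 log₁₀[2.04e-06 + 1.97e-05] = 8.394, so f = 0.01419.
Darcy-Weisbach: ΔP = f(L/D)(ρV²/2) = 0.01419·(4.33/0.0615)·(789·8.89²/2) = 0.01419·70.41·3.118e+04 = 3.116e+04 Pa.
ΔP = 3.116e+04 Pa = 0.312 bar.

ΔP ≈ 0.312 bar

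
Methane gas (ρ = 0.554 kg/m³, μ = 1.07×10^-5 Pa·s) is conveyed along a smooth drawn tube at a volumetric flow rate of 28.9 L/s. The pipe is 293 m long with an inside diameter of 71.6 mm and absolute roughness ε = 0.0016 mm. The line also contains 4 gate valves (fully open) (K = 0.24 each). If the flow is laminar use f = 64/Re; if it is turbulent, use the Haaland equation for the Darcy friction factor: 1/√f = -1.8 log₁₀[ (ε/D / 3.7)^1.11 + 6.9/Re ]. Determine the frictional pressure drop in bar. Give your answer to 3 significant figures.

Q = 28.9 L/s = 28.9/1000 = 0.0289 m³/s.
Cross-sectional area A = πD²/4 = π(0.0716)²/4 = 0.004026 m²; mean velocity V = Q/A = 0.0289/0.004026 = 7.178 m/s.
Reynolds number Re = ρVD/μ = 0.554 · 7.178 · 0.0716 / 1.07e-05 = 2.661e+04.
Re > 4000 → turbulent. Relative roughness ε/D = 1.6e-06/0.0716 = 2.23e-05. Haaland: 1/√f = -1.8 log₁₀[(2.23e-05/3.7)^1.11 + 6.9/2.661e+04] = -1.8 log₁₀[1.61e-06 + 0.000259] = 6.45, so f = 0.02404.
Total minor-loss coefficient ΣK = 4·0.24 = 0.96.
ΔP = [f·L/D + ΣK]·(ρV²/2) = [0.02404·293/0.0716 + 0.96]·(0.554·7.178²/2) = [98.36 + 0.96]·14.27 = 1417 Pa.
ΔP = 1417 Pa = 0.0142 bar.

ΔP ≈ 0.0142 bar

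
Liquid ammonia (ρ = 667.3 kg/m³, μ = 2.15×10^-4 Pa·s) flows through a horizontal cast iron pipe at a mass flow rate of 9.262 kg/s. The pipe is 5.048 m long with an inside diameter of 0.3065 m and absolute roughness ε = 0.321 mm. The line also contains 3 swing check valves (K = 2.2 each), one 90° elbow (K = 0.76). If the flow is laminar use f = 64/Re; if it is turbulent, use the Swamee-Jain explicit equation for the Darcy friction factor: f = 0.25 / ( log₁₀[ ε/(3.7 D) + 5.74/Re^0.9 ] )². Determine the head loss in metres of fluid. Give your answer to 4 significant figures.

A = πD²/4 = π(0.3065)²/4 = 0.07378 m²; mean velocity V = ṁ/(ρA) = 9.262/(667.3 · 0.07378) = 0.1881 m/s.
Reynolds number Re = ρVD/μ = 667.3 · 0.1881 · 0.3065 / 0.000215 = 1.79e+05.
Re > 4000 → turbulent. Relative roughness ε/D = 0.000321/0.3065 = 0.00105. Swamee-Jain: f = 0.25/(log₁₀[0.00105/3.7 + 5.74/1.79e+05^0.9])² = 0.25/(log₁₀[0.000283 + 0.000108])² = 0.25/(-3.408)² = 0.02152.
Total minor-loss coefficient ΣK = 3·2.2 + 1·0.76 = 7.36.
ΔP = [f·L/D + ΣK]·(ρV²/2) = [0.02152·5.048/0.3065 + 7.36]·(667.3·0.1881²/2) = [0.3544 + 7.36]·11.81 = 91.09 Pa.
Head loss h_f = ΔP/(ρg) = 91.09/(667.3·9.81) = 0.01391 m.

h_f ≈ 0.01391 m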